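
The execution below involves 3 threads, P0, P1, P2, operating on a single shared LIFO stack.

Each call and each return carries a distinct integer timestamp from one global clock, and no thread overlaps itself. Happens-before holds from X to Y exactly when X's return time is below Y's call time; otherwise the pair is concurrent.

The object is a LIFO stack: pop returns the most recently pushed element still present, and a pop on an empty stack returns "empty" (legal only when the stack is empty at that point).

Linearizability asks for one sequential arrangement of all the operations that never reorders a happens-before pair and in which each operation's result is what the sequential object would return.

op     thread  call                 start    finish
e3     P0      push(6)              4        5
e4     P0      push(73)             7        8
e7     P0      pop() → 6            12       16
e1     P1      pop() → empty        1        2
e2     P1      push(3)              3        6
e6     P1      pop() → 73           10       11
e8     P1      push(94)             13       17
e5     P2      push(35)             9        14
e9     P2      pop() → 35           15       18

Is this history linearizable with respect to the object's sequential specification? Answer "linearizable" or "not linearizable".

linearizable

one valid linearization: e1, e2, e3, e4, e6, e5, e9, e7, e8
step 1: e1 pop() → empty — stack <>
step 2: e2 push(3) — stack <3>
step 3: e3 push(6) — stack <3,6>
step 4: e4 push(73) — stack <3,6,73>
step 5: e6 pop() → 73 — stack <3,6>
step 6: e5 push(35) — stack <3,6,35>
step 7: e9 pop() → 35 — stack <3,6>
step 8: e7 pop() → 6 — stack <3>
step 9: e8 push(94) — stack <3,94>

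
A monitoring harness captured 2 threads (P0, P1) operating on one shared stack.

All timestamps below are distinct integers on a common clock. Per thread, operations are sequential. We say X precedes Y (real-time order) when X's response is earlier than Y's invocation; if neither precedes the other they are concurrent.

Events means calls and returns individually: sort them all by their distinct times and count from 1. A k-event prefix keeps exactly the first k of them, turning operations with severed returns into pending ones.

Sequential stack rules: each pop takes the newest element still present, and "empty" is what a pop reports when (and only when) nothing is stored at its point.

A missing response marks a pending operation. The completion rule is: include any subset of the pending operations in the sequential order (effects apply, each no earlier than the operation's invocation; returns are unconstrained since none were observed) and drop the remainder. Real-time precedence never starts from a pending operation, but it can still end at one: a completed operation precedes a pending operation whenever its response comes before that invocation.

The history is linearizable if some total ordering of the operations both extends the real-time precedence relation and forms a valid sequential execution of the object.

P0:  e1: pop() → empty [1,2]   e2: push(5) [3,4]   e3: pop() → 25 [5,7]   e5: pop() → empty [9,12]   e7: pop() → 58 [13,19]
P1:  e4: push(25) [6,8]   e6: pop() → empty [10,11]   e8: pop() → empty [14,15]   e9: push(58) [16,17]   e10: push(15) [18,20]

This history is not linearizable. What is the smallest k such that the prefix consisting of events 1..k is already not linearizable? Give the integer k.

12

a valid linearization of events 1..11 exists, for instance e1, e2, e4, e3, e5, e6:
1. e1 pop() → empty, leaving stack <>
2. e2 push(5), leaving stack <5>
3. e4 push(25), leaving stack <5,25>
4. e3 pop() → 25, leaving stack <5>
5. e5 pop() (pending, included), leaving stack <>
6. e6 pop() → empty, leaving stack <>
at event 12 (e5's time-12 response) nothing linearizes any more
one such order, e1, e2, e3, e4, e5, e6, breaks at step 3 where e3 pop() → 25 is illegal
one such order, e1, e2, e3, e4, e6, e5, breaks at step 3 where e3 pop() → 25 is illegal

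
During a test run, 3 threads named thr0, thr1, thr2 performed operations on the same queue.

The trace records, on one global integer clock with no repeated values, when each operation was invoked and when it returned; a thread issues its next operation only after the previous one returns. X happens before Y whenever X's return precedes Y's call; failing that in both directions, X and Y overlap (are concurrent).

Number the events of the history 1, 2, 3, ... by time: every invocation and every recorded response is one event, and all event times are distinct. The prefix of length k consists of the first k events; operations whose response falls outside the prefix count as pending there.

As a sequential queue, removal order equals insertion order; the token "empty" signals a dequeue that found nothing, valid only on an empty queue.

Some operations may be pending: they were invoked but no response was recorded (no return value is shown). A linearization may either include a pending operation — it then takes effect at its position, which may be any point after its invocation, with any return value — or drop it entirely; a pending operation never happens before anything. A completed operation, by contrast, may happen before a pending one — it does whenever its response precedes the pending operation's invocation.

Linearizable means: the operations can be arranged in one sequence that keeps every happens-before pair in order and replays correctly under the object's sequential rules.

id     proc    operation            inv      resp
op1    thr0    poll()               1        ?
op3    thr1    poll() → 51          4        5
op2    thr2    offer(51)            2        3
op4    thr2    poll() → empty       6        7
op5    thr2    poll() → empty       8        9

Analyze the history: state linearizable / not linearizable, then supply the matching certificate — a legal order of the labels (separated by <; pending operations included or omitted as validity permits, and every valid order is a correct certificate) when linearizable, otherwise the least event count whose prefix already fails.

linearizable — witness: op1 < op2 < op3 < op4 < op5

after step 1 (op1 poll() (pending, included)): queue <>
after step 2 (op2 offer(51)): queue <51>
after step 3 (op3 poll() → 51): queue <>
after step 4 (op4 poll() → empty): queue <>
after step 5 (op5 poll() → empty): queue <>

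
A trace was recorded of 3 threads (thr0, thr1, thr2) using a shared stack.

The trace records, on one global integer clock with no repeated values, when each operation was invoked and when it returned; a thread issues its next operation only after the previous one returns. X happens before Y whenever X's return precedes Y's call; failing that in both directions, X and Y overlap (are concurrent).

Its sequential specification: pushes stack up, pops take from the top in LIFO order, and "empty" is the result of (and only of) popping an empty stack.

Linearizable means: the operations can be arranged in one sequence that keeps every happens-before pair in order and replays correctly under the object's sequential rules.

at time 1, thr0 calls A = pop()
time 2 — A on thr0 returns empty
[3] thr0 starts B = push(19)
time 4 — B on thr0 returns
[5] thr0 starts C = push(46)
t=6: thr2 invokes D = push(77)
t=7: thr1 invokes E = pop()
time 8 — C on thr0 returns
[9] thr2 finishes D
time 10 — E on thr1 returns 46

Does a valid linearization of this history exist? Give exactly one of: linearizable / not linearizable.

witness order: A, B, C, E, D
1. A pop() → empty, leaving stack <>
2. B push(19), leaving stack <19>
3. C push(46), leaving stack <19,46>
4. E pop() → 46, leaving stack <19>
5. D push(77), leaving stack <19,77>

linearizable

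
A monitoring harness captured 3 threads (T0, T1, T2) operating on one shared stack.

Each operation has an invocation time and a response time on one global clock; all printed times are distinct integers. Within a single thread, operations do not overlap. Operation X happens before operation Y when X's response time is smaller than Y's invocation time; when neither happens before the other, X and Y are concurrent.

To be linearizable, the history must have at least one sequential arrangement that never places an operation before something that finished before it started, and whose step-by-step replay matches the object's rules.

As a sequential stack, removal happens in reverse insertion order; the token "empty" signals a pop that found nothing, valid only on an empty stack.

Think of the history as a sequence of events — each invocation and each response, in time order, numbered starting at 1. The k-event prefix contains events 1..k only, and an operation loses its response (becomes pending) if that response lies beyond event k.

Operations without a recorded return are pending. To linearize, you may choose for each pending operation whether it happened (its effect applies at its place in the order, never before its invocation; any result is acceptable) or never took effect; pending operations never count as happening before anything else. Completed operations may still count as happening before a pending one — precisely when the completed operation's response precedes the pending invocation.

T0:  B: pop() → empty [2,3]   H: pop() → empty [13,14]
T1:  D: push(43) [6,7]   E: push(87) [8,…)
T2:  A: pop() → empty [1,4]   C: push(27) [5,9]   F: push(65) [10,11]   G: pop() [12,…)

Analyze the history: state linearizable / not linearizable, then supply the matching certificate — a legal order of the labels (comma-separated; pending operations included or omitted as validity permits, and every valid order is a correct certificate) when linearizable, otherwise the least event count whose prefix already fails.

not linearizable — minimal violating prefix: 14 events

events 1..13 are fine; event 14 — the response of H at time 14 — makes the prefix non-linearizable
the 6 completed operations admit 4 real-time orders; each fails the stack replay
include/drop combinations of the 2 pending operations (E, G) were all tried; none helps
e.g. A, B, C, D, F, H (pending dropped): illegal at step 6, since H pop() → empty cannot apply there
e.g. A, B, D, C, F, H (pending dropped): illegal at step 6, since H pop() → empty cannot apply there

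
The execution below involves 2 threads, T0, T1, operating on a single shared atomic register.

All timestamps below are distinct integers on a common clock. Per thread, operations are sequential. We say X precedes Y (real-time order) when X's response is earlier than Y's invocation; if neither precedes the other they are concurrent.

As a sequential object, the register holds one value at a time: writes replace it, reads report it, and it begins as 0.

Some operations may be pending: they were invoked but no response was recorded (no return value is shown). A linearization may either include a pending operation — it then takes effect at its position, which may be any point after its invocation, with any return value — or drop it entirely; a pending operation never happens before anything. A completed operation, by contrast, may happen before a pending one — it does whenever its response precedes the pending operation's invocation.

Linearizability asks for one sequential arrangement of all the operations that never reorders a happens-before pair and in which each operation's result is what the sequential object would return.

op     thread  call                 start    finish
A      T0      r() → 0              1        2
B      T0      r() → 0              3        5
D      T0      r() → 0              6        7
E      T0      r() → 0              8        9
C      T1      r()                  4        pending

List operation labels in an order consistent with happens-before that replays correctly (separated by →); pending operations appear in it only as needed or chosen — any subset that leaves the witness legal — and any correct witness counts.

after step 1 (A r() → 0): value 0
after step 2 (B r() → 0): value 0
after step 3 (C r() (pending, included)): value 0
after step 4 (D r() → 0): value 0
after step 5 (E r() → 0): value 0

A → B → C → D → E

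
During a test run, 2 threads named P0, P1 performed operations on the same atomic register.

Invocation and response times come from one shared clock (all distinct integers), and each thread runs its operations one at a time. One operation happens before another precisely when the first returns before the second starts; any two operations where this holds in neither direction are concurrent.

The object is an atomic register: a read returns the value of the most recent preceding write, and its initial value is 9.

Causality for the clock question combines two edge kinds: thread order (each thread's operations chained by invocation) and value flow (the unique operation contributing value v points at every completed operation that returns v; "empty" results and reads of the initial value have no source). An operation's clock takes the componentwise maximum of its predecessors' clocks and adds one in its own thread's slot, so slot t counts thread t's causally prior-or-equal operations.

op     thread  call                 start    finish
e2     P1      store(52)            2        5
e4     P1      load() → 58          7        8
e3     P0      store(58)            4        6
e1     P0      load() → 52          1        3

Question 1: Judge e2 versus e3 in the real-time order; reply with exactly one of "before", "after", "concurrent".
concurrent

e2 spans [2,5], e3 spans [4,6]
the intervals overlap in both directions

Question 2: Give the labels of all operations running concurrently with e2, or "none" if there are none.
e1, e3

e2 runs from 2 to 5; window-overlapping ops are concurrent
e1 [1,3]: concurrent
e3 [4,6]: concurrent
e4 [7,8]: after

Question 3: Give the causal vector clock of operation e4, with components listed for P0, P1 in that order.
(2, 2)

invoked at 2, e2 has no predecessors; its own P1 bump gives (0, 1)
from VC(e2)=(0, 1), e1 (invoked 1) maxes components and bumps P0 → (1, 1)
from VC(e1)=(1, 1), e3 (invoked 4) maxes components and bumps P0 → (2, 1)
from VC(e2)=(0, 1), VC(e3)=(2, 1), e4 (invoked 7) maxes components and bumps P1 → (2, 2)
target: VC(e4) = (2, 2)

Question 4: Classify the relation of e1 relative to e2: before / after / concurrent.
concurrent

e1 spans [1,3], e2 spans [2,5]
the intervals overlap in both directions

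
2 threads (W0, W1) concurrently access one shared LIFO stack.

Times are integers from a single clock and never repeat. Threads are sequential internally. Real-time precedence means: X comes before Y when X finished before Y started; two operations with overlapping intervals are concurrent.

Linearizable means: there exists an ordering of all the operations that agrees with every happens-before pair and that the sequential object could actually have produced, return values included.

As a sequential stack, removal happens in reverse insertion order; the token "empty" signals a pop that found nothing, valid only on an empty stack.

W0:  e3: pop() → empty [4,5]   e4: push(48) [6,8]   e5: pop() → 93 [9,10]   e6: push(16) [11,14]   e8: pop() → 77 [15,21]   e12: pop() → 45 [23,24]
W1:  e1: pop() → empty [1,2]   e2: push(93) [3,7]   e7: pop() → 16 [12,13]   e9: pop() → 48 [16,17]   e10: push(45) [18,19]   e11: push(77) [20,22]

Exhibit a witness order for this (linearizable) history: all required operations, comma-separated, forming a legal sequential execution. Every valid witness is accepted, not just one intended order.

e1, e3, e4, e2, e5, e6, e7, e9, e10, e11, e8, e12

step 1: e1 pop() → empty — stack <>
step 2: e3 pop() → empty — stack <>
step 3: e4 push(48) — stack <48>
step 4: e2 push(93) — stack <48,93>
step 5: e5 pop() → 93 — stack <48>
step 6: e6 push(16) — stack <48,16>
step 7: e7 pop() → 16 — stack <48>
step 8: e9 pop() → 48 — stack <>
step 9: e10 push(45) — stack <45>
step 10: e11 push(77) — stack <45,77>
step 11: e8 pop() → 77 — stack <45>
step 12: e12 pop() → 45 — stack <>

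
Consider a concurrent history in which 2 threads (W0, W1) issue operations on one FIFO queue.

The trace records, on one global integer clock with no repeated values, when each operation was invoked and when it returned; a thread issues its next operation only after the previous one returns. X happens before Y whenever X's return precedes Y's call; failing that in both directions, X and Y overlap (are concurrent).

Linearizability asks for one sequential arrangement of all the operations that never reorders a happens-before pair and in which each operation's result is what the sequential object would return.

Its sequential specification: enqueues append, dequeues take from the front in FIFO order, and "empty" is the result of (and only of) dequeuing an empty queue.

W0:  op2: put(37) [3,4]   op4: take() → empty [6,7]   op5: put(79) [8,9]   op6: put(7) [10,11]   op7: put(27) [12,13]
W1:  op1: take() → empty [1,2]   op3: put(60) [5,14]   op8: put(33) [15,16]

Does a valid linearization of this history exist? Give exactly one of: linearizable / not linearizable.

not linearizable

prefix check: 1..6 passes, 1..7 fails once op4's time-7 response joins
exactly one order of the 3 completed ops respects real time; the FIFO queue replay fails
including or dropping the 1 pending operation (op3) in any combination fails
take op1, op2, op4 (pending dropped): step 3 already fails, because op4 take() → empty cannot occur there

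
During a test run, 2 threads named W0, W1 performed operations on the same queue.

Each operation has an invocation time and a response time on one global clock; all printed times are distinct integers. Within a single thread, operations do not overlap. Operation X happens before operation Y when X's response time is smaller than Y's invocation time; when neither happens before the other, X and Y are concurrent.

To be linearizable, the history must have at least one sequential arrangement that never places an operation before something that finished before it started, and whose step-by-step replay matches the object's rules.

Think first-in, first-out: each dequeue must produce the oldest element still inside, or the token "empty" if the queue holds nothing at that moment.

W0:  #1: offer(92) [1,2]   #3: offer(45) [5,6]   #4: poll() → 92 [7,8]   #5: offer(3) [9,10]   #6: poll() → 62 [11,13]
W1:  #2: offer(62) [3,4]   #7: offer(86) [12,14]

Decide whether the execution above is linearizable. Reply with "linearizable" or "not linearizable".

witness order: #1, #2, #3, #4, #5, #6, #7
1. #1 offer(92), leaving queue <92>
2. #2 offer(62), leaving queue <92,62>
3. #3 offer(45), leaving queue <92,62,45>
4. #4 poll() → 92, leaving queue <62,45>
5. #5 offer(3), leaving queue <62,45,3>
6. #6 poll() → 62, leaving queue <45,3>
7. #7 offer(86), leaving queue <45,3,86>

linearizable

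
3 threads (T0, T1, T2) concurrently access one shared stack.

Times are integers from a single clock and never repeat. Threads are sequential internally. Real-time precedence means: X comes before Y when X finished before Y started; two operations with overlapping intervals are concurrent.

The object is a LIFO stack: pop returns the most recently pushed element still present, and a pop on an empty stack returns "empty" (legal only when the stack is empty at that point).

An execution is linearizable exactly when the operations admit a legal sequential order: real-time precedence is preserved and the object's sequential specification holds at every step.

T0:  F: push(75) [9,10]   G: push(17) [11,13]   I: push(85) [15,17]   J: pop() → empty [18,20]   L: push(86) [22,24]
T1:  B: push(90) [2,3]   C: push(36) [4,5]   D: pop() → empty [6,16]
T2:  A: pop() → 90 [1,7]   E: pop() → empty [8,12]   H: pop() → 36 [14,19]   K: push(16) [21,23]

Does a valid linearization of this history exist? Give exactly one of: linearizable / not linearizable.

not linearizable

events 1..15 are fine; event 16 — the response of D at time 16 — makes the prefix non-linearizable
39 orders of the 7 completed stack ops respect real time; none is legal
include/drop combinations of the 2 pending operations (H, I) were all tried; none helps
sample order A, B, C, D, E, F, G (pending dropped) stalls at step 1 — A pop() → 90 has no legal effect
sample order A, B, C, D, F, E, G (pending dropped) stalls at step 1 — A pop() → 90 has no legal effect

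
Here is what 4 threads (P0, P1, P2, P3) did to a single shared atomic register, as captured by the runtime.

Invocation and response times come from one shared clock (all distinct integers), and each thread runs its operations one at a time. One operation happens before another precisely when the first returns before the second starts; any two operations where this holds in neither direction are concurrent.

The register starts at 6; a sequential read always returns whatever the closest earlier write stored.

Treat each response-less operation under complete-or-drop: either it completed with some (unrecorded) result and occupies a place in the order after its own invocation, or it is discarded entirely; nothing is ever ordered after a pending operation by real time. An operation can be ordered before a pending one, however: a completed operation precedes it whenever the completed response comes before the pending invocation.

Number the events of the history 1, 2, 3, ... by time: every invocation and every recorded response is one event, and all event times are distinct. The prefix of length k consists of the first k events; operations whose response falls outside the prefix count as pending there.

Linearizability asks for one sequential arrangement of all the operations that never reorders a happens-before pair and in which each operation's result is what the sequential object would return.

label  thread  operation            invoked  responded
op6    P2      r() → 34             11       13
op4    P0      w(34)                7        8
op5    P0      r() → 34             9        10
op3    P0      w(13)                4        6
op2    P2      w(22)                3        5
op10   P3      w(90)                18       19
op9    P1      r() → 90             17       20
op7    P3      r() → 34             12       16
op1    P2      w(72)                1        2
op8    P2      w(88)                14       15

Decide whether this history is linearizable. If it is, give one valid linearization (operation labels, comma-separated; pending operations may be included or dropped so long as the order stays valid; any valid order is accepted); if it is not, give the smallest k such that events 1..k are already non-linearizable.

linearizable — witness: op1, op2, op3, op4, op5, op6, op7, op8, op10, op9

1. op1 w(72), leaving value 72
2. op2 w(22), leaving value 22
3. op3 w(13), leaving value 13
4. op4 w(34), leaving value 34
5. op5 r() → 34, leaving value 34
6. op6 r() → 34, leaving value 34
7. op7 r() → 34, leaving value 34
8. op8 w(88), leaving value 88
9. op10 w(90), leaving value 90
10. op9 r() → 90, leaving value 90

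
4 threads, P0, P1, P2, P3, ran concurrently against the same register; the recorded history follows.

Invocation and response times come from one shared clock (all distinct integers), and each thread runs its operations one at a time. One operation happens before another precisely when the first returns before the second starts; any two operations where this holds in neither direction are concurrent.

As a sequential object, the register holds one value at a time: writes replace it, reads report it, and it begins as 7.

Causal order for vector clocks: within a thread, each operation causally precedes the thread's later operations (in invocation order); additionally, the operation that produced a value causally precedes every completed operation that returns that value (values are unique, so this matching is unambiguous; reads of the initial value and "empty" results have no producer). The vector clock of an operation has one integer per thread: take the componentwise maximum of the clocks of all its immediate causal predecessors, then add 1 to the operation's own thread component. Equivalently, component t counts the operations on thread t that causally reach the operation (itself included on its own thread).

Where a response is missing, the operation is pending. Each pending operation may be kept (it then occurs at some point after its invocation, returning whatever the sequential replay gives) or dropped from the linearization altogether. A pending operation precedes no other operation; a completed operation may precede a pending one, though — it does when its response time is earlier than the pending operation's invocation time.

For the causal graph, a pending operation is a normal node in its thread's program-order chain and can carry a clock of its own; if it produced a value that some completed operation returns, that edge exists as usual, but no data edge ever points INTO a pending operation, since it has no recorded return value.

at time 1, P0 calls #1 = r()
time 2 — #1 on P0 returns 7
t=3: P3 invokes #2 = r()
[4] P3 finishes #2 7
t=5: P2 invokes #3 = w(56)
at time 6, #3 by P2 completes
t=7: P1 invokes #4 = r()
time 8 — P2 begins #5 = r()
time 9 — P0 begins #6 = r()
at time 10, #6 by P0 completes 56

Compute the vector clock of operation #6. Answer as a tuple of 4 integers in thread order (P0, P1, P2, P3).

invoked at 3, #2 has no predecessors; its own P3 bump gives (0, 0, 0, 1)
invoked at 5, #3 has no predecessors; its own P2 bump gives (0, 0, 1, 0)
invoked at 7, #4 has no predecessors; its own P1 bump gives (0, 1, 0, 0)
invoked at 1, #1 has no predecessors; its own P0 bump gives (1, 0, 0, 0)
#5 (invocation 8): componentwise max over VC(#3)=(0, 0, 1, 0), +1 at P2, giving (0, 0, 2, 0)
#6 (invocation 9): componentwise max over VC(#1)=(1, 0, 0, 0), VC(#3)=(0, 0, 1, 0), +1 at P0, giving (2, 0, 1, 0)
target: VC(#6) = (2, 0, 1, 0)

(2, 0, 1, 0)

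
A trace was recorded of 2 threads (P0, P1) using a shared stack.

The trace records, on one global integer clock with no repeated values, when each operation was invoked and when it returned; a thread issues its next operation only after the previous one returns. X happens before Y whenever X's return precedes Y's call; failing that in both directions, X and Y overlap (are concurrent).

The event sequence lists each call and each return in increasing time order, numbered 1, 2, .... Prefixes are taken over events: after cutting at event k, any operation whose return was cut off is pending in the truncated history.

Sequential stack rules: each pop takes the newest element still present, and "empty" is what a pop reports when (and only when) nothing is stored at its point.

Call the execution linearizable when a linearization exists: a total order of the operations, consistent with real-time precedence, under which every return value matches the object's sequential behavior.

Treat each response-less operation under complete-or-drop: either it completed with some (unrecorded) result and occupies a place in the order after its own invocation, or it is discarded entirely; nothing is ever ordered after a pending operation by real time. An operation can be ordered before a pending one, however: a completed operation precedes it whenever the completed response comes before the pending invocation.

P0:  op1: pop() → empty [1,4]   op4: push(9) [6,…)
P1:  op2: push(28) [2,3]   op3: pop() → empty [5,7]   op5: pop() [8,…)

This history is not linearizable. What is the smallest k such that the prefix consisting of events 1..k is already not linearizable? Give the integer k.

a valid linearization of events 1..6 exists, for instance op1, op2:
after step 1 (op1 pop() → empty): stack <>
after step 2 (op2 push(28)): stack <28>
with event 7 included (op3 responding at time 7), all real-time-consistent orders fail
no completion choice of the 1 pending operation (op4) rescues it — every subset was tried
sample order op1, op2, op3 (pending dropped) stalls at step 3 — op3 pop() → empty has no legal effect
sample order op2, op1, op3 (pending dropped) stalls at step 2 — op1 pop() → empty has no legal effect

7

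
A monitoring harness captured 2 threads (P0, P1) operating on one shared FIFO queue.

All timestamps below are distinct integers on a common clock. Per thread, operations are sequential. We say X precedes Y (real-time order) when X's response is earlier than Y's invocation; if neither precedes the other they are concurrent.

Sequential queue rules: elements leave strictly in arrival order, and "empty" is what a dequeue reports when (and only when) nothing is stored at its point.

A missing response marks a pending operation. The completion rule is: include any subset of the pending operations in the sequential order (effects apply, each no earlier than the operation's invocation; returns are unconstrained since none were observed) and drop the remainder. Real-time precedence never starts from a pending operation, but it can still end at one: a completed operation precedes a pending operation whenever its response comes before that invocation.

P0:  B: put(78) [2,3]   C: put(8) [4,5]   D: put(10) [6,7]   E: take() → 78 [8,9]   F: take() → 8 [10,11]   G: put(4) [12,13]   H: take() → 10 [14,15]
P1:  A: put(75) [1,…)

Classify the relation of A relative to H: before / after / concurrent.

concurrent

A spans [1,…), H spans [14,15]
the intervals overlap in both directions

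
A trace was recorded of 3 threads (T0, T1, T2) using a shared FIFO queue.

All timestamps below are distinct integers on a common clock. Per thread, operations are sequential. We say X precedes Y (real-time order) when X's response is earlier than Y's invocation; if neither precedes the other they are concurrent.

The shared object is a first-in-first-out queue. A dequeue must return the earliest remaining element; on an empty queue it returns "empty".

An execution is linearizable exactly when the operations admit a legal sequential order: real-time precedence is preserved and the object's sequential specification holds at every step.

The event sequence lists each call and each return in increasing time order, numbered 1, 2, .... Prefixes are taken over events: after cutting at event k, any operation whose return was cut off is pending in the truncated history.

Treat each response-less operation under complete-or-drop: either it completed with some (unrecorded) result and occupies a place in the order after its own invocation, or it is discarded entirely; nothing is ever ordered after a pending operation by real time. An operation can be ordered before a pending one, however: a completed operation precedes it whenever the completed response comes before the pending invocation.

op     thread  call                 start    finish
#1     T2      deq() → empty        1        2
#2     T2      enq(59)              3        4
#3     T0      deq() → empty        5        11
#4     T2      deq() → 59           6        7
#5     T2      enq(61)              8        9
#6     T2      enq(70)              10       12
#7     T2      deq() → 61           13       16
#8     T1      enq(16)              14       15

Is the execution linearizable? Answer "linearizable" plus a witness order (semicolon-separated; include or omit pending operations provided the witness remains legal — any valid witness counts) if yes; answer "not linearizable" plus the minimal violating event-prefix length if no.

step 1: #1 deq() → empty — queue <>
step 2: #2 enq(59) — queue <59>
step 3: #4 deq() → 59 — queue <>
step 4: #3 deq() → empty — queue <>
step 5: #5 enq(61) — queue <61>
step 6: #6 enq(70) — queue <61,70>
step 7: #7 deq() → 61 — queue <70>
step 8: #8 enq(16) — queue <70,16>

linearizable — witness: #1; #2; #4; #3; #5; #6; #7; #8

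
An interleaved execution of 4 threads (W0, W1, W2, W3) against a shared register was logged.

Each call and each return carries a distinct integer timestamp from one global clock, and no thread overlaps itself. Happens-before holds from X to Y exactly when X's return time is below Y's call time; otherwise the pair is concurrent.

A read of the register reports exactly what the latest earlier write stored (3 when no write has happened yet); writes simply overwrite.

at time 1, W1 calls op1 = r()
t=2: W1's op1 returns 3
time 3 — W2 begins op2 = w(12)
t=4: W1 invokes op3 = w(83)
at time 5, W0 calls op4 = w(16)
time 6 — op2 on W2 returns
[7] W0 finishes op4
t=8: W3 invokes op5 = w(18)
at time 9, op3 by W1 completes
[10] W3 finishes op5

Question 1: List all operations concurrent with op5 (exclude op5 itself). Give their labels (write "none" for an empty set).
Answer: op3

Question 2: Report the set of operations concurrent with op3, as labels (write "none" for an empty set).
Answer: op2, op4, op5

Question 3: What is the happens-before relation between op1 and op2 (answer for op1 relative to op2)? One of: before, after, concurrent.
Answer: before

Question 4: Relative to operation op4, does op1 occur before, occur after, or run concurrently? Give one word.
Answer: before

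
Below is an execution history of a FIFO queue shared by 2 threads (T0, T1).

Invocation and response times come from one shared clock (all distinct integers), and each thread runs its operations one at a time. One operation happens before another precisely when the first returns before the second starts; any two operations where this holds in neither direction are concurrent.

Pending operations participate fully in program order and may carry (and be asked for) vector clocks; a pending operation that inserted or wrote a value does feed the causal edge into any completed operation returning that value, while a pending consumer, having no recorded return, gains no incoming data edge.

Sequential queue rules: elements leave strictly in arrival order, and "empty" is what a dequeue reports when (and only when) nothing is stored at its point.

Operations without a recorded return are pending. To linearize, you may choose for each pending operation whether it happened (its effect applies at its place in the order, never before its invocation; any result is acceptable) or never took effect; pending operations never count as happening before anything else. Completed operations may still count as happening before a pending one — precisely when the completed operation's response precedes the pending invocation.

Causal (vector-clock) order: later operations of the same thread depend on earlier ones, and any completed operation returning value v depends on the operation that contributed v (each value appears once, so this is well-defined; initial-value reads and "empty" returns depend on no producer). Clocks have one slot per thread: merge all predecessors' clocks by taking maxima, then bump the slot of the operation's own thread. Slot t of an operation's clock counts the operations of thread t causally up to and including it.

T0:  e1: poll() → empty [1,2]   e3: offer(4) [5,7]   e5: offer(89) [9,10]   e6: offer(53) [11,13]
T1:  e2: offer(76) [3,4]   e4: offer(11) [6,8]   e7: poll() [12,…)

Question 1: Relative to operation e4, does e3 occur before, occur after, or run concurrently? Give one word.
concurrent

e3 spans [5,7], e4 spans [6,8]
the intervals overlap in both directions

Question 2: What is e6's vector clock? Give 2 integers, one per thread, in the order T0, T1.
(4, 0)

root op e2, invoked 3: fresh clock plus T1's own tick → (0, 1)
root op e1, invoked 1: fresh clock plus T0's own tick → (1, 0)
from VC(e2)=(0, 1), e4 (invoked 6) maxes components and bumps T1 → (0, 2)
from VC(e1)=(1, 0), e3 (invoked 5) maxes components and bumps T0 → (2, 0)
from VC(e4)=(0, 2), e7 (invoked 12) maxes components and bumps T1 → (0, 3)
from VC(e3)=(2, 0), e5 (invoked 9) maxes components and bumps T0 → (3, 0)
from VC(e5)=(3, 0), e6 (invoked 11) maxes components and bumps T0 → (4, 0)
target: VC(e6) = (4, 0)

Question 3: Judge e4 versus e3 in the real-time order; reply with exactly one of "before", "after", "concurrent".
concurrent

e4 spans [6,8], e3 spans [5,7]
the intervals overlap in both directions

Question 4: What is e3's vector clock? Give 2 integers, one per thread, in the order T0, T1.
(2, 0)

no predecessors for e2 (invoked 3): T1 increments from zero → (0, 1)
no predecessors for e1 (invoked 1): T0 increments from zero → (1, 0)
invoked at 6, e4 merges VC(e2)=(0, 1) and bumps T1's slot → (0, 2)
invoked at 5, e3 merges VC(e1)=(1, 0) and bumps T0's slot → (2, 0)
invoked at 12, e7 merges VC(e4)=(0, 2) and bumps T1's slot → (0, 3)
invoked at 9, e5 merges VC(e3)=(2, 0) and bumps T0's slot → (3, 0)
invoked at 11, e6 merges VC(e5)=(3, 0) and bumps T0's slot → (4, 0)
target: VC(e3) = (2, 0)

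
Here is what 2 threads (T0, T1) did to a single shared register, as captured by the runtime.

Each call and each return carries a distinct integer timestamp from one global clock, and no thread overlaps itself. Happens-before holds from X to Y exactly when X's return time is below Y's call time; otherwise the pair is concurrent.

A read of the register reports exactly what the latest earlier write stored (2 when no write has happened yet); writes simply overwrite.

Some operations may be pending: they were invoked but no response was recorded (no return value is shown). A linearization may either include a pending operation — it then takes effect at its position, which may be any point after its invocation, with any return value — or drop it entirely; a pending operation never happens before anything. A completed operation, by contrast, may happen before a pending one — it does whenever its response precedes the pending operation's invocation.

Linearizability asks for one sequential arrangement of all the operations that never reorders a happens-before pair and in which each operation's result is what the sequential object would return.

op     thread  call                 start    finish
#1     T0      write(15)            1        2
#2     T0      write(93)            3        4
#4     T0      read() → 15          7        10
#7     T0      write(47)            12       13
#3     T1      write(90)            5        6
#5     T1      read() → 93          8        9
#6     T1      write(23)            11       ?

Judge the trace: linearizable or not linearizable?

cut after 8 events: linearizable; cut after 9 events (#5 responds, time 9): not linearizable
the sole real-time-consistent order of 4 completed operations fails the register replay
every completion of the 1 pending operation (#4) was checked; none linearizes
one such order, #1, #2, #3, #5 (pending dropped), breaks at step 4 where #5 read() → 93 is illegal

not linearizable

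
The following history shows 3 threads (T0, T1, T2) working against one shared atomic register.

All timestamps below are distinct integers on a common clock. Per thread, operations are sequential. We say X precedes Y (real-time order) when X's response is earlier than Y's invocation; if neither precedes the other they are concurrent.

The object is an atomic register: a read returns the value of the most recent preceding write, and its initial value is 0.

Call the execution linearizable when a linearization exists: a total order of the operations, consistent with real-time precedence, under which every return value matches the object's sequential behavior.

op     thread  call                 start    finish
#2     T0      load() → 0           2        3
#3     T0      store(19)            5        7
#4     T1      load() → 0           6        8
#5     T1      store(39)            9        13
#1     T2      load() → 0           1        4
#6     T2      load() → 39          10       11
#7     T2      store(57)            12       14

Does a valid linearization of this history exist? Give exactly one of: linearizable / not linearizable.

linearizable

one valid linearization: #1, #2, #4, #3, #5, #6, #7
after step 1 (#1 load() → 0): value 0
after step 2 (#2 load() → 0): value 0
after step 3 (#4 load() → 0): value 0
after step 4 (#3 store(19)): value 19
after step 5 (#5 store(39)): value 39
after step 6 (#6 load() → 39): value 39
after step 7 (#7 store(57)): value 57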